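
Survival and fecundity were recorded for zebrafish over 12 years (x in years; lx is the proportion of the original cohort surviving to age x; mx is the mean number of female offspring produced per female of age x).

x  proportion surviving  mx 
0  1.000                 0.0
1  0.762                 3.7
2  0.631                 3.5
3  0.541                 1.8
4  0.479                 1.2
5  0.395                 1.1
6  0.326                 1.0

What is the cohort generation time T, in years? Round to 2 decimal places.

lx·mx: 0, 2.8194, 2.2085, 0.9738, 0.5748, 0.4345, 0.326 → R0 = 7.337
x·lx·mx: 0, 2.8194, 4.417, 2.9214, 2.2992, 2.1725, 1.956 → Σ = 16.5855
T = 16.5855 / 7.337 = 2.260529… → 2.26

2.26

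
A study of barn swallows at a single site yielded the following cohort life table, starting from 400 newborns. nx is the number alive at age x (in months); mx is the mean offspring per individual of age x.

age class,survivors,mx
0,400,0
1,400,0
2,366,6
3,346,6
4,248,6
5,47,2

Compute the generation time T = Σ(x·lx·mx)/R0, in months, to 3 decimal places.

2.911

lx = nx/n0 = nx/400: 1, 1, 0.915, 0.865, 0.62, 0.1175
lx·mx: 0, 0, 5.49, 5.19, 3.72, 0.235 → R0 = 14.635
x·lx·mx: 0, 0, 10.98, 15.57, 14.88, 1.175 → Σ = 42.605
T = 42.605 / 14.635 = 2.911172… → 2.911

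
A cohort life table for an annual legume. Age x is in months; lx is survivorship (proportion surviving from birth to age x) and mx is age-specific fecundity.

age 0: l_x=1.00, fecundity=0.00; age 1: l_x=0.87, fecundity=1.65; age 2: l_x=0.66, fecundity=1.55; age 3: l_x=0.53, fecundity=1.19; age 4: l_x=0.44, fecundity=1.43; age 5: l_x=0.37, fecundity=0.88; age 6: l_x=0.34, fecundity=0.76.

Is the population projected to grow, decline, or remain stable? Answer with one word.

R0 = Σ lx·mx = 0 + 1.4355 + 1.023 + 0.6307 + 0.6292 + 0.3256 + 0.2584 = 4.3024
R0 > 1, so the population is growing.

growing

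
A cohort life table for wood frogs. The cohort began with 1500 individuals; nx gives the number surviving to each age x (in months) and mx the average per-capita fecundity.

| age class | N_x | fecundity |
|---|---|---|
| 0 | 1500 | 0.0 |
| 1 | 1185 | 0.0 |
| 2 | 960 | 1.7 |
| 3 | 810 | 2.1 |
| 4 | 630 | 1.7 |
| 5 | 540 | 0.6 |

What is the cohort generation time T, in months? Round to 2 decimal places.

lx = nx/n0 = nx/1500: 1, 0.79, 0.64, 0.54, 0.42, 0.36
lx·mx: 0, 0, 1.088, 1.134, 0.714, 0.216 → R0 = 3.152
x·lx·mx: 0, 0, 2.176, 3.402, 2.856, 1.08 → Σ = 9.514
T = 9.514 / 3.152 = 3.018401… → 3.02

3.02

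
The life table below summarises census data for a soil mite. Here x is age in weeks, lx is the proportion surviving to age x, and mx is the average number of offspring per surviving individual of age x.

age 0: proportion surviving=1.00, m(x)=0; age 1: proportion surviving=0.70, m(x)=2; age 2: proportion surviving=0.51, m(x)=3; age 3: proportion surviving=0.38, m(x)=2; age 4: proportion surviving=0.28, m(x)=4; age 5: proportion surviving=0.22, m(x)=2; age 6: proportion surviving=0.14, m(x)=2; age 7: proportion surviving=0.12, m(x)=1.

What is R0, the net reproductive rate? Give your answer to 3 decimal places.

5.650

lx·mx by age: 0, 1.4, 1.53, 0.76, 1.12, 0.44, 0.28, 0.12
R0 = Σ lx·mx = 5.65 → 5.650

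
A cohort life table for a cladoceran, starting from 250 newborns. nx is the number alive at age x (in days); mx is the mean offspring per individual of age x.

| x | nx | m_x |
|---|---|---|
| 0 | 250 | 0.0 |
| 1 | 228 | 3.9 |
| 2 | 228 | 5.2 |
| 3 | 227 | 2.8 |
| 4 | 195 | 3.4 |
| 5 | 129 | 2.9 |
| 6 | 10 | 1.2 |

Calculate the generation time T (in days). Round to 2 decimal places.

lx = nx/n0 = nx/250: 1, 0.912, 0.912, 0.908, 0.78, 0.516, 0.04
lx·mx: 0, 3.5568, 4.7424, 2.5424, 2.652, 1.4964, 0.048 → R0 = 15.038
x·lx·mx: 0, 3.5568, 9.4848, 7.6272, 10.608, 7.482, 0.288 → Σ = 39.0468
T = 39.0468 / 15.038 = 2.596542… → 2.60

2.60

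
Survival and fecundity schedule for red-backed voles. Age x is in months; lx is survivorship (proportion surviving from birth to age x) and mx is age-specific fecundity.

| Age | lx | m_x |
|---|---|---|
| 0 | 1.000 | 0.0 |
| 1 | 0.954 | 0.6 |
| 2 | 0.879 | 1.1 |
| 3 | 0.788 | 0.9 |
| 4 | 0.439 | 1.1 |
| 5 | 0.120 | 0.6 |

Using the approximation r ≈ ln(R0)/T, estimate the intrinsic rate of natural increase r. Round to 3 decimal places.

R0 = Σ lx·mx = 0 + 0.5724 + 0.9669 + 0.7092 + 0.4829 + 0.072 = 2.8034
Σ x·lx·mx = 6.9254; T = 6.9254/2.8034 = 2.47036…
r ≈ ln(R0)/T = ln(2.8034)/2.47036… = 0.41728… → 0.417

0.417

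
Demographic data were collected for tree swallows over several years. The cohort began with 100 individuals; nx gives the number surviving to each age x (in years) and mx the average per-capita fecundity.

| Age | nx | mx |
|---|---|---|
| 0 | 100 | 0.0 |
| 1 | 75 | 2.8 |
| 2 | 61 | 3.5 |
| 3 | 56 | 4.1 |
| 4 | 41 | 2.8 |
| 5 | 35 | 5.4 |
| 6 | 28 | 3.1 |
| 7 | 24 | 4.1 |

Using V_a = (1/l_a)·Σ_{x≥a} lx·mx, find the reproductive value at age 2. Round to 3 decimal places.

15.280

lx = nx/n0 = nx/100: 1, 0.75, 0.61, 0.56, 0.41, 0.35, 0.28, 0.24
lx·mx for x ≥ 2: 2.135, 2.296, 1.148, 1.89, 0.868, 0.984 → sum = 9.321
V_2 = 9.321 / l_2 = 9.321 / 0.61 = 15.280328… → 15.280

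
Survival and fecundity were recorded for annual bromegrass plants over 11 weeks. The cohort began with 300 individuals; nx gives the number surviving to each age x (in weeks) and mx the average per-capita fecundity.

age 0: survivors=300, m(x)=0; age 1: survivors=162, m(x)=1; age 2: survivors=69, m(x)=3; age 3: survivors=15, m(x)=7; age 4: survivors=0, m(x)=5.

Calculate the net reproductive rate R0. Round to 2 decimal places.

1.58

lx = nx/n0 = nx/300: 1, 0.54, 0.23, 0.05, 0
lx·mx by age: 0, 0.54, 0.69, 0.35, 0
R0 = Σ lx·mx = 1.58 → 1.58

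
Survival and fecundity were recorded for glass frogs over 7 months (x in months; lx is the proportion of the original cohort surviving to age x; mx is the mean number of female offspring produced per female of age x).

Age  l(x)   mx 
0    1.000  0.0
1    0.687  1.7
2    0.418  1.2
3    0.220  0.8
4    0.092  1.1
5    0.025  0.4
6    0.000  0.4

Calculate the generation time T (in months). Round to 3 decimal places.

lx·mx: 0, 1.1679, 0.5016, 0.176, 0.1012, 0.01, 0 → R0 = 1.9567
x·lx·mx: 0, 1.1679, 1.0032, 0.528, 0.4048, 0.05, 0 → Σ = 3.1539
T = 3.1539 / 1.9567 = 1.611846… → 1.612

1.612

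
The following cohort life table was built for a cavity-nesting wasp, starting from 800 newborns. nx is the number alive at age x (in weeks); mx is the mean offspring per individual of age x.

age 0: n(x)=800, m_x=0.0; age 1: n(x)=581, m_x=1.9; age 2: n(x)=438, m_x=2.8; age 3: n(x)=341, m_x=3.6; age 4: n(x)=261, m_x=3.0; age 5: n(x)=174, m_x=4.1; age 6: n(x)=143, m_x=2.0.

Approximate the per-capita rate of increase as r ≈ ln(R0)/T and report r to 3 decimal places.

0.648

lx = nx/n0 = nx/800: 1, 0.72625, 0.5475, 0.42625, 0.32625, 0.2175, 0.17875
R0 = Σ lx·mx = 0 + 1.37988… + 1.533 + 1.5345… + 0.97875… + 0.89175 + 0.3575… = 6.675375
Σ x·lx·mx = 19.568125; T = 19.568125/6.675375 = 2.93139…
r ≈ ln(R0)/T = ln(6.675375)/2.93139… = 0.64762… → 0.648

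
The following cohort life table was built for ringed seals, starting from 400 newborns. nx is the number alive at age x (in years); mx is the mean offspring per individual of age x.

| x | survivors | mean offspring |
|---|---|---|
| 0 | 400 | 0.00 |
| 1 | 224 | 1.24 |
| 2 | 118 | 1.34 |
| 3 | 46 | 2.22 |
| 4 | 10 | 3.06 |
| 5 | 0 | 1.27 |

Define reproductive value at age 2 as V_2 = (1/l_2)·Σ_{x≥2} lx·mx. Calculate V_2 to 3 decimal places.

lx = nx/n0 = nx/400: 1, 0.56, 0.295, 0.115, 0.025, 0
lx·mx for x ≥ 2: 0.3953, 0.2553, 0.0765, 0 → sum = 0.7271
V_2 = 0.7271 / l_2 = 0.7271 / 0.295 = 2.464746… → 2.465

2.465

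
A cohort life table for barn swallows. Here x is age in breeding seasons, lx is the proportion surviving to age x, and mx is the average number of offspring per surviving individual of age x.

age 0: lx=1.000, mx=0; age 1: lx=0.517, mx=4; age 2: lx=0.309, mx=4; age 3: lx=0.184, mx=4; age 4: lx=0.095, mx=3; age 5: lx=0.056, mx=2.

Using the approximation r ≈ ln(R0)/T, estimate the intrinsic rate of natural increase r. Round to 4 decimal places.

0.7826

R0 = Σ lx·mx = 0 + 2.068 + 1.236 + 0.736 + 0.285 + 0.112 = 4.437
Σ x·lx·mx = 8.448; T = 8.448/4.437 = 1.90399…
r ≈ ln(R0)/T = ln(4.437)/1.90399… = 0.782556… → 0.7826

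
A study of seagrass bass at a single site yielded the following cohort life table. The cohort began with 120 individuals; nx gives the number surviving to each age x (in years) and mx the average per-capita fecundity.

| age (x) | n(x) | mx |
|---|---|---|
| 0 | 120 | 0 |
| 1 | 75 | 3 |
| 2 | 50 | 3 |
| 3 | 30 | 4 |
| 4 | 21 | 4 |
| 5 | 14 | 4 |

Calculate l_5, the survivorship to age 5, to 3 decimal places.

l_5 = n_5/n_0 = 14/120 = 0.116667… → 0.117

0.117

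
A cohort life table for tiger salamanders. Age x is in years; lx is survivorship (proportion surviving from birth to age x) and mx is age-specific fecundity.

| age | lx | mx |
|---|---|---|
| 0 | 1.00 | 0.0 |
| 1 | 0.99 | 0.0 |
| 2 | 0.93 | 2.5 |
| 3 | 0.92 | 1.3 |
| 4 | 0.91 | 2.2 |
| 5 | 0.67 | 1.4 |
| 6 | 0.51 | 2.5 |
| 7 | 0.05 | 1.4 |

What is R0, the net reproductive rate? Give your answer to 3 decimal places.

lx·mx by age: 0, 0, 2.325, 1.196, 2.002, 0.938, 1.275, 0.07
R0 = Σ lx·mx = 7.806 → 7.806

7.806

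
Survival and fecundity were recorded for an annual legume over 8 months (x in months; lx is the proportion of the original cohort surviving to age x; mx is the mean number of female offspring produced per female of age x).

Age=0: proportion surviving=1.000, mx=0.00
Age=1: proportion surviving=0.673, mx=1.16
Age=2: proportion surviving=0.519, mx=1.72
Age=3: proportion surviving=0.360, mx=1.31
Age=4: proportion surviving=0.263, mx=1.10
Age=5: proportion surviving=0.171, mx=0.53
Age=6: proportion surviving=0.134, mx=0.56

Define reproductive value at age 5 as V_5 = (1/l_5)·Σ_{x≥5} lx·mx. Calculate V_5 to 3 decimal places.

lx·mx for x ≥ 5: 0.09063, 0.07504 → sum = 0.16567
V_5 = 0.16567 / l_5 = 0.16567 / 0.171 = 0.96883… → 0.969

0.969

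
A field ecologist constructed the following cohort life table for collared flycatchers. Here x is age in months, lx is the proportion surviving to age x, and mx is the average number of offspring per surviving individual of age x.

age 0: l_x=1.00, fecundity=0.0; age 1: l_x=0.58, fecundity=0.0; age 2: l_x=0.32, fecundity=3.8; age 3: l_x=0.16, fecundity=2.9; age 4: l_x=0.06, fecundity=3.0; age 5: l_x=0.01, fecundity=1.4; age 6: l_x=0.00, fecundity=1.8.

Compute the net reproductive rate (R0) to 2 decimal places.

1.87

lx·mx by age: 0, 0, 1.216, 0.464, 0.18, 0.014, 0
R0 = Σ lx·mx = 1.874 → 1.87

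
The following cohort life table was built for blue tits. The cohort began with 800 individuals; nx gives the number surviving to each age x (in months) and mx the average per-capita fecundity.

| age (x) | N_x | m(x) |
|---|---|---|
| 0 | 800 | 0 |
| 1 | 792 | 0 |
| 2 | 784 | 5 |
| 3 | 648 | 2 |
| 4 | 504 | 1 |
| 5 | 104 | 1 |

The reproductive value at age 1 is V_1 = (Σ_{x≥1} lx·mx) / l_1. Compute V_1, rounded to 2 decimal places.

7.35

lx = nx/n0 = nx/800: 1, 0.99, 0.98, 0.81, 0.63, 0.13
lx·mx for x ≥ 1: 0, 4.9, 1.62, 0.63, 0.13 → sum = 7.28
V_1 = 7.28 / l_1 = 7.28 / 0.99 = 7.353535… → 7.35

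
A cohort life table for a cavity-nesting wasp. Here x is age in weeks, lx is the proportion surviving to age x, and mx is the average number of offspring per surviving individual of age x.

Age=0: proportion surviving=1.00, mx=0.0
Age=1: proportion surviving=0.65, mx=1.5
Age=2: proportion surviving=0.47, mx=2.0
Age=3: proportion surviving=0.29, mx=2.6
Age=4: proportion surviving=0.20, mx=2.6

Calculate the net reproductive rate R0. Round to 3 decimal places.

lx·mx by age: 0, 0.975, 0.94, 0.754, 0.52
R0 = Σ lx·mx = 3.189 → 3.189

3.189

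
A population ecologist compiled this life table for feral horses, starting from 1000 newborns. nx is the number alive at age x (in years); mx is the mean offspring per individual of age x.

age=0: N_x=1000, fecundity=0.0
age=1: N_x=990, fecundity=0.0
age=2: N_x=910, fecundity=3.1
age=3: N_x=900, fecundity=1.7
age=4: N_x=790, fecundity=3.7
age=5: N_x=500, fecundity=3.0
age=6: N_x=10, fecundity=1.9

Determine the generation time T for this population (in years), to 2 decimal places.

lx = nx/n0 = nx/1000: 1, 0.99, 0.91, 0.9, 0.79, 0.5, 0.01
lx·mx: 0, 0, 2.821, 1.53, 2.923, 1.5, 0.019 → R0 = 8.793
x·lx·mx: 0, 0, 5.642, 4.59, 11.692, 7.5, 0.114 → Σ = 29.538
T = 29.538 / 8.793 = 3.359263… → 3.36

3.36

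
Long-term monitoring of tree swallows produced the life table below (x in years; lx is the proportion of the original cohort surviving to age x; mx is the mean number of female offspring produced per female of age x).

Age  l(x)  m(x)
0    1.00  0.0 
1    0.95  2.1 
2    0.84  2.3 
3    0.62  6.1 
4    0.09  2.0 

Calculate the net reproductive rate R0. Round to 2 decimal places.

lx·mx by age: 0, 1.995, 1.932, 3.782, 0.18
R0 = Σ lx·mx = 7.889 → 7.89

7.89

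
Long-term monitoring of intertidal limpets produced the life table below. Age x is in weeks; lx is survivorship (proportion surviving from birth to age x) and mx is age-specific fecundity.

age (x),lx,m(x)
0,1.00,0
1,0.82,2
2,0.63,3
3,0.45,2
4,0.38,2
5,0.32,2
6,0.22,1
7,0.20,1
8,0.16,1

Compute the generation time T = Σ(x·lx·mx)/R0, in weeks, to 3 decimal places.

lx·mx: 0, 1.64, 1.89, 0.9, 0.76, 0.64, 0.22, 0.2, 0.16 → R0 = 6.41
x·lx·mx: 0, 1.64, 3.78, 2.7, 3.04, 3.2, 1.32, 1.4, 1.28 → Σ = 18.36
T = 18.36 / 6.41 = 2.864275… → 2.864

2.864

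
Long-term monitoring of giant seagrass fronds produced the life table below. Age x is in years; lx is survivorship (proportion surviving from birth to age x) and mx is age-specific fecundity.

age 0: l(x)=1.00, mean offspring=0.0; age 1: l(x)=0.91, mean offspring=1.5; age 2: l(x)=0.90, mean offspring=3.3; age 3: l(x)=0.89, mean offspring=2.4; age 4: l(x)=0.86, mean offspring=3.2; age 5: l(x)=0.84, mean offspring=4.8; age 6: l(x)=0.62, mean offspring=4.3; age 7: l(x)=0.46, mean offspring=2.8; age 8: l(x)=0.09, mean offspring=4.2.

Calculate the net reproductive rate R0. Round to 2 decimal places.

17.59

lx·mx by age: 0, 1.365, 2.97, 2.136, 2.752, 4.032, 2.666, 1.288, 0.378
R0 = Σ lx·mx = 17.587 → 17.59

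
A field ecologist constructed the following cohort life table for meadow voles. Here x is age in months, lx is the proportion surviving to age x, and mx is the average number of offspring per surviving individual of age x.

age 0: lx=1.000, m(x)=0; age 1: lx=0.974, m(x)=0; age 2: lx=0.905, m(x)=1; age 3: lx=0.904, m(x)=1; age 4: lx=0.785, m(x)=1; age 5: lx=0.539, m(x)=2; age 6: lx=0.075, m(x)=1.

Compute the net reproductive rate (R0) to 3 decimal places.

3.747

lx·mx by age: 0, 0, 0.905, 0.904, 0.785, 1.078, 0.075
R0 = Σ lx·mx = 3.747 → 3.747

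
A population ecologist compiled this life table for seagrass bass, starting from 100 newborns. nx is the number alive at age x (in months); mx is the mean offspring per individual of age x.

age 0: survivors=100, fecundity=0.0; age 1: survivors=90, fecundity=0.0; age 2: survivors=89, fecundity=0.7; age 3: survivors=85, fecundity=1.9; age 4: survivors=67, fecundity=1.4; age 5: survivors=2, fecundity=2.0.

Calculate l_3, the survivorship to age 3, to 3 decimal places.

l_3 = n_3/n_0 = 85/100 = 0.85 → 0.850

0.850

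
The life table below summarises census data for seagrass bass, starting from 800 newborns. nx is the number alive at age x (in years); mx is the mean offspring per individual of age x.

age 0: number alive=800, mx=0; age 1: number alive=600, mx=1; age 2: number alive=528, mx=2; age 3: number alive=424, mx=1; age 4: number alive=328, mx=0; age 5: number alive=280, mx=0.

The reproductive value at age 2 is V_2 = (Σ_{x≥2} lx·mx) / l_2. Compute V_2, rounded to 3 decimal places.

2.803

lx = nx/n0 = nx/800: 1, 0.75, 0.66, 0.53, 0.41, 0.35
lx·mx for x ≥ 2: 1.32, 0.53, 0, 0 → sum = 1.85
V_2 = 1.85 / l_2 = 1.85 / 0.66 = 2.80303… → 2.803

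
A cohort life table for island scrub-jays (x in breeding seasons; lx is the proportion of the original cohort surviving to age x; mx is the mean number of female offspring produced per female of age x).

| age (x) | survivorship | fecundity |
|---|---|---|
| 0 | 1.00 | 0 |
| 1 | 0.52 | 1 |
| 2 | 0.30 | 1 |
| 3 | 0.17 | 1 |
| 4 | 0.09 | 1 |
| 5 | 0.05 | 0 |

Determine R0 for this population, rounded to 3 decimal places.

1.080

lx·mx by age: 0, 0.52, 0.3, 0.17, 0.09, 0
R0 = Σ lx·mx = 1.08 → 1.080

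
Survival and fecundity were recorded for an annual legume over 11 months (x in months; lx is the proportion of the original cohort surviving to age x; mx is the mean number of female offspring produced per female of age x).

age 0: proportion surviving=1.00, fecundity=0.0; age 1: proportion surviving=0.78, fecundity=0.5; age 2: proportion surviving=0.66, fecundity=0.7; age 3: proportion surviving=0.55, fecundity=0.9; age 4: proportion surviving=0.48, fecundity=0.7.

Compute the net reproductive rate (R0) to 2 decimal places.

lx·mx by age: 0, 0.39, 0.462, 0.495, 0.336
R0 = Σ lx·mx = 1.683 → 1.68

1.68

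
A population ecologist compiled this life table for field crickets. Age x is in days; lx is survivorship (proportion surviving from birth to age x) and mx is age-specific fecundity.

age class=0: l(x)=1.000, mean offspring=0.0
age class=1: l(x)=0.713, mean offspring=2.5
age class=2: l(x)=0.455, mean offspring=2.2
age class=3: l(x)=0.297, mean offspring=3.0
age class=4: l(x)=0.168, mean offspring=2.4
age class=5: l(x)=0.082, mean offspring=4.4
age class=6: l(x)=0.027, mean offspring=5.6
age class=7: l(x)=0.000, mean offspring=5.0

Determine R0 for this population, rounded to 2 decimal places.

lx·mx by age: 0, 1.7825, 1.001, 0.891, 0.4032, 0.3608, 0.1512, 0
R0 = Σ lx·mx = 4.5897 → 4.59

4.59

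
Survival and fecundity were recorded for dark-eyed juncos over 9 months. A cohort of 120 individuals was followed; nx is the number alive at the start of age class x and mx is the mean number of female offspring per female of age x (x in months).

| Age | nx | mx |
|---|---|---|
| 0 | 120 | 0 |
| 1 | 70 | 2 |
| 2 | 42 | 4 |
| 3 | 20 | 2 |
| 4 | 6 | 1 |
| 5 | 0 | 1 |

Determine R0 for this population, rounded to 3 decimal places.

2.950

lx = nx/n0 = nx/120: 1, 0.58333…, 0.35, 0.16667…, 0.05, 0
lx·mx by age: 0, 1.166667…, 1.4, 0.333333…, 0.05, 0
R0 = Σ lx·mx = 2.95… → 2.950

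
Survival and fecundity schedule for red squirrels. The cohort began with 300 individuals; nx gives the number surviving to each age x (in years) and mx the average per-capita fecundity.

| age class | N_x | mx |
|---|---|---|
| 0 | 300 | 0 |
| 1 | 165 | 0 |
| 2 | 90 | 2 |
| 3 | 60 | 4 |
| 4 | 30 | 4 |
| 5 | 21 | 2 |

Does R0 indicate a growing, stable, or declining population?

lx = nx/n0 = nx/300: 1, 0.55, 0.3, 0.2, 0.1, 0.07
R0 = Σ lx·mx = 0 + 0 + 0.6 + 0.8 + 0.4 + 0.14 = 1.94
R0 > 1, so the population is growing.

growing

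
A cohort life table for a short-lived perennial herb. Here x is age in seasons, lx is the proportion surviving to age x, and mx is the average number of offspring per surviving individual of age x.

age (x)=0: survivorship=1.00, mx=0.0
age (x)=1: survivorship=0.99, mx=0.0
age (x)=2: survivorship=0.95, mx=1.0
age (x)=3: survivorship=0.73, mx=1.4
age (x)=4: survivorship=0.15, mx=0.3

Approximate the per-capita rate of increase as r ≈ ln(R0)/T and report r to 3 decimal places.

0.275

R0 = Σ lx·mx = 0 + 0 + 0.95 + 1.022 + 0.045 = 2.017
Σ x·lx·mx = 5.146; T = 5.146/2.017 = 2.55131…
r ≈ ln(R0)/T = ln(2.017)/2.55131… = 0.275… → 0.275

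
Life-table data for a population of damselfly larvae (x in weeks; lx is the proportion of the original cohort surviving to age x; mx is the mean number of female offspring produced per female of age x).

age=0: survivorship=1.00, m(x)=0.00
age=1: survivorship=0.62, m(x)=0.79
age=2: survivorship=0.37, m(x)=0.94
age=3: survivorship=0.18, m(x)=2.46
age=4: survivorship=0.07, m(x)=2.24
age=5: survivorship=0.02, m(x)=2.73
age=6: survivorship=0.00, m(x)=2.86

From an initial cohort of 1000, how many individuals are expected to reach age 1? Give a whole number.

Expected survivors = N0 · l_1 = 1000 × 0.62 = 620 → 620

620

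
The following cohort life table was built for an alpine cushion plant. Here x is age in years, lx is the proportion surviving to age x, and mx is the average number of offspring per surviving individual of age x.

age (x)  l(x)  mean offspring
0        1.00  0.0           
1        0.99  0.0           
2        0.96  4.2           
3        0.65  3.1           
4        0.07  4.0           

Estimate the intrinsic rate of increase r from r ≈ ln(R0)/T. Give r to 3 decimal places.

0.766

R0 = Σ lx·mx = 0 + 0 + 4.032 + 2.015 + 0.28 = 6.327
Σ x·lx·mx = 15.229; T = 15.229/6.327 = 2.40699…
r ≈ ln(R0)/T = ln(6.327)/2.40699… = 0.76645… → 0.766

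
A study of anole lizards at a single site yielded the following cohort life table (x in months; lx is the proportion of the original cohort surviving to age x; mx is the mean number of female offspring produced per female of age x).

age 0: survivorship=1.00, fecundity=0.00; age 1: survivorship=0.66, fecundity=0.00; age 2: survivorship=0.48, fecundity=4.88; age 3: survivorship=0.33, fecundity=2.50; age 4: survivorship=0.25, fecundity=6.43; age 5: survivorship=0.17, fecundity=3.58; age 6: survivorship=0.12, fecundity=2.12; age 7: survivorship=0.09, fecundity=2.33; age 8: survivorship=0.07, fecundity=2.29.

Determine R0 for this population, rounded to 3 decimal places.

6.008

lx·mx by age: 0, 0, 2.3424, 0.825, 1.6075, 0.6086, 0.2544, 0.2097, 0.1603
R0 = Σ lx·mx = 6.0079 → 6.008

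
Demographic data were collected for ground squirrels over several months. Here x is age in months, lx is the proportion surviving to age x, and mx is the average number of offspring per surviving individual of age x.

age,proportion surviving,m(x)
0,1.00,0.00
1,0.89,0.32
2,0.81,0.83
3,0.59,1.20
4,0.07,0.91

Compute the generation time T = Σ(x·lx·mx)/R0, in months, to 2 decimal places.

2.32

lx·mx: 0, 0.2848, 0.6723, 0.708, 0.0637 → R0 = 1.7288
x·lx·mx: 0, 0.2848, 1.3446, 2.124, 0.2548 → Σ = 4.0082
T = 4.0082 / 1.7288 = 2.318487… → 2.32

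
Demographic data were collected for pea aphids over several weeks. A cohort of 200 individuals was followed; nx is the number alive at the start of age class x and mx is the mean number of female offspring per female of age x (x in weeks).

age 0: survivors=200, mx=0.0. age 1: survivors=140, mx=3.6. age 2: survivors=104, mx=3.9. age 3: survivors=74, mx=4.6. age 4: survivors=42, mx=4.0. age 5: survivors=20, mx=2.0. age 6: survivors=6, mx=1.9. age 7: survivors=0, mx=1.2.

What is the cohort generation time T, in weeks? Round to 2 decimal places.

2.23

lx = nx/n0 = nx/200: 1, 0.7, 0.52, 0.37, 0.21, 0.1, 0.03, 0
lx·mx: 0, 2.52, 2.028, 1.702, 0.84, 0.2, 0.057, 0 → R0 = 7.347
x·lx·mx: 0, 2.52, 4.056, 5.106, 3.36, 1, 0.342, 0 → Σ = 16.384
T = 16.384 / 7.347 = 2.230026… → 2.23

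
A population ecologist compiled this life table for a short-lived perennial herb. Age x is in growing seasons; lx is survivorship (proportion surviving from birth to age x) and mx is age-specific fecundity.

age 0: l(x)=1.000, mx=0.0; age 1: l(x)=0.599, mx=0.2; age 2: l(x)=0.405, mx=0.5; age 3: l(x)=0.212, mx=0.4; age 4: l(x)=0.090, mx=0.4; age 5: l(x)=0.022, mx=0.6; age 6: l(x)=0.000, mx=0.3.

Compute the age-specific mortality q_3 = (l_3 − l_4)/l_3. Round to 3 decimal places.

0.575

q_3 = (l_3 − l_4) / l_3 = (0.212 − 0.09) / 0.212
     = 0.122 / 0.212 = 0.575472… → 0.575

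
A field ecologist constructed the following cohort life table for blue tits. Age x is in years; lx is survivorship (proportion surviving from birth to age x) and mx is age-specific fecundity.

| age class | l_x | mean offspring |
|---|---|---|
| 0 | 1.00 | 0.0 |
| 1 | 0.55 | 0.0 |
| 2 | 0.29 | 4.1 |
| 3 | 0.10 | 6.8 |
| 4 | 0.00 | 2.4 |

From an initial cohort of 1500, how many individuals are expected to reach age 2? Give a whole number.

435

Expected survivors = N0 · l_2 = 1500 × 0.29 = 435 → 435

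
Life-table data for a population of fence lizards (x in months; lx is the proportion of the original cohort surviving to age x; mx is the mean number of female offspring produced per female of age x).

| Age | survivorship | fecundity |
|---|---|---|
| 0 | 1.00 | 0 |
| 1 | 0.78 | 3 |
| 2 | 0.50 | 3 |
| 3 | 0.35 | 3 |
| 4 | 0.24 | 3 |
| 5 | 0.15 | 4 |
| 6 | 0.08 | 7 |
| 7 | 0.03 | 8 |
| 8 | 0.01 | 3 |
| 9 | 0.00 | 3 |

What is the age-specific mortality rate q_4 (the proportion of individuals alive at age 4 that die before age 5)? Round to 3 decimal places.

q_4 = (l_4 − l_5) / l_4 = (0.24 − 0.15) / 0.24
     = 0.09 / 0.24 = 0.375 → 0.375

0.375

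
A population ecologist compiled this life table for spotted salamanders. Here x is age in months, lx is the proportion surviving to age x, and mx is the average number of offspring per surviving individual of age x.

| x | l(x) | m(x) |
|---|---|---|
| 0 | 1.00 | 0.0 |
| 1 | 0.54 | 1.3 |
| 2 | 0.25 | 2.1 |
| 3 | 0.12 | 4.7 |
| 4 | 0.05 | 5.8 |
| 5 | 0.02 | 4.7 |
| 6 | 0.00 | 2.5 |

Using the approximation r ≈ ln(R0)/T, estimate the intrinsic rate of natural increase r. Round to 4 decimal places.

R0 = Σ lx·mx = 0 + 0.702 + 0.525 + 0.564 + 0.29 + 0.094 + 0 = 2.175
Σ x·lx·mx = 5.074; T = 5.074/2.175 = 2.33287…
r ≈ ln(R0)/T = ln(2.175)/2.33287… = 0.333078… → 0.3331

0.3331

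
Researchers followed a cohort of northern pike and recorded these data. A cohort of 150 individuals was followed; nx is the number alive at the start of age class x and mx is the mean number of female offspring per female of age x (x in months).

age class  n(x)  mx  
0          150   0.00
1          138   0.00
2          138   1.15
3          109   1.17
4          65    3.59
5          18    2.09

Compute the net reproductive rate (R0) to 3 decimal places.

lx = nx/n0 = nx/150: 1, 0.92, 0.92, 0.72667…, 0.43333…, 0.12
lx·mx by age: 0, 0, 1.058, 0.8502…, 1.555667…, 0.2508
R0 = Σ lx·mx = 3.714667… → 3.715

3.715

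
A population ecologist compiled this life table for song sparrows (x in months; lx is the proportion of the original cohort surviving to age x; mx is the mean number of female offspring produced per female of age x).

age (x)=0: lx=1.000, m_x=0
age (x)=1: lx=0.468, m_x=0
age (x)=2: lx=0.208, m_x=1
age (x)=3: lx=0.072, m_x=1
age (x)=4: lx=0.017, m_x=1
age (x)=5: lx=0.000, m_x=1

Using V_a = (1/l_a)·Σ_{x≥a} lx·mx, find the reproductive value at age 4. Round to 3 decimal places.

lx·mx for x ≥ 4: 0.017, 0 → sum = 0.017
V_4 = 0.017 / l_4 = 0.017 / 0.017 = 1 → 1.000

1.000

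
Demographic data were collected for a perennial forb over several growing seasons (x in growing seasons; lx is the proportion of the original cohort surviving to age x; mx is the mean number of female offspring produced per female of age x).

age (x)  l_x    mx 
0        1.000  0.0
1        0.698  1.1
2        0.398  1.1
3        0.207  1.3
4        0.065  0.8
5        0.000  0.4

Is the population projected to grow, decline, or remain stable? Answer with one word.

R0 = Σ lx·mx = 0 + 0.7678 + 0.4378 + 0.2691 + 0.052 + 0 = 1.5267
R0 > 1, so the population is growing.

growing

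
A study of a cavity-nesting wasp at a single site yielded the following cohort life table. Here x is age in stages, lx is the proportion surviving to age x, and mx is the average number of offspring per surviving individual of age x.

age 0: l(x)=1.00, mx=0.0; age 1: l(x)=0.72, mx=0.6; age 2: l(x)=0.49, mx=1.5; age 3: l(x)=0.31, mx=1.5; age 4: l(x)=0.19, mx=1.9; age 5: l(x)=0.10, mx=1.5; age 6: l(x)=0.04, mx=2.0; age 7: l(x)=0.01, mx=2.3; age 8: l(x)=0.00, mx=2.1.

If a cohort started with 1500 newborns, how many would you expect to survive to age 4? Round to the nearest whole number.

Expected survivors = N0 · l_4 = 1500 × 0.19 = 285 → 285

285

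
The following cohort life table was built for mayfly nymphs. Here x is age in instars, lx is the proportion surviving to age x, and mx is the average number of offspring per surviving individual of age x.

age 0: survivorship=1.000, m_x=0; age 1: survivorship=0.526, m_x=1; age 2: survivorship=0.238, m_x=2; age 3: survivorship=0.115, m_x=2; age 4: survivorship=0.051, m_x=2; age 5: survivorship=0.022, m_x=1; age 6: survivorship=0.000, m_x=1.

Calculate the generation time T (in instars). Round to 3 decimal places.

lx·mx: 0, 0.526, 0.476, 0.23, 0.102, 0.022, 0 → R0 = 1.356
x·lx·mx: 0, 0.526, 0.952, 0.69, 0.408, 0.11, 0 → Σ = 2.686
T = 2.686 / 1.356 = 1.980826… → 1.981

1.981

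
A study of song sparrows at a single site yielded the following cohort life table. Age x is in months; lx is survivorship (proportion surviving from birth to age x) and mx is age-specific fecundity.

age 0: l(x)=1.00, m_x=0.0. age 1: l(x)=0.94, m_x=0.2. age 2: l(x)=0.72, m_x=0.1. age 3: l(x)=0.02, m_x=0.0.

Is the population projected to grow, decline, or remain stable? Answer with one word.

R0 = Σ lx·mx = 0 + 0.188 + 0.072 + 0 = 0.26
R0 < 1, so the population is declining.

declining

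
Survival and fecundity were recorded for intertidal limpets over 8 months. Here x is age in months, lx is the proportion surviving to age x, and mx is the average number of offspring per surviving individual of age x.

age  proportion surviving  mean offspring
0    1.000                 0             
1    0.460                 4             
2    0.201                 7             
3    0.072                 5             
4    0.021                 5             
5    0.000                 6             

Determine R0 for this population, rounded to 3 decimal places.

3.712

lx·mx by age: 0, 1.84, 1.407, 0.36, 0.105, 0
R0 = Σ lx·mx = 3.712 → 3.712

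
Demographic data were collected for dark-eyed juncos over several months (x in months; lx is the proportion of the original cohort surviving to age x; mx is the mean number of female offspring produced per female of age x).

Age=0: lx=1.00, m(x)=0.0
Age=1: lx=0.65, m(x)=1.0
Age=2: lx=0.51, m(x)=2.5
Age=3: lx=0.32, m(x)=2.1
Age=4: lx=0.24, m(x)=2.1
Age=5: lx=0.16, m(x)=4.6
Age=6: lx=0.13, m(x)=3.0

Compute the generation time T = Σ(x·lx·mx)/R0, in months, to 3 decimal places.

3.135

lx·mx: 0, 0.65, 1.275, 0.672, 0.504, 0.736, 0.39 → R0 = 4.227
x·lx·mx: 0, 0.65, 2.55, 2.016, 2.016, 3.68, 2.34 → Σ = 13.252
T = 13.252 / 4.227 = 3.135084… → 3.135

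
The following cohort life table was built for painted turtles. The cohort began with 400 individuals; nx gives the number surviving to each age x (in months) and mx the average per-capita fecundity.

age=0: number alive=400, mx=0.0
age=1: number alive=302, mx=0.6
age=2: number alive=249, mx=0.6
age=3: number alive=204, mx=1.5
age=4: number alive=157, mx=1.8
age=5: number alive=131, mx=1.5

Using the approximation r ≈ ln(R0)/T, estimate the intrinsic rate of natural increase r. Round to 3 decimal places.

0.326

lx = nx/n0 = nx/400: 1, 0.755, 0.6225, 0.51, 0.3925, 0.3275
R0 = Σ lx·mx = 0 + 0.453 + 0.3735 + 0.765 + 0.7065 + 0.49125 = 2.78925
Σ x·lx·mx = 8.77725; T = 8.77725/2.78925 = 3.14681…
r ≈ ln(R0)/T = ln(2.78925)/3.14681… = 0.32597… → 0.326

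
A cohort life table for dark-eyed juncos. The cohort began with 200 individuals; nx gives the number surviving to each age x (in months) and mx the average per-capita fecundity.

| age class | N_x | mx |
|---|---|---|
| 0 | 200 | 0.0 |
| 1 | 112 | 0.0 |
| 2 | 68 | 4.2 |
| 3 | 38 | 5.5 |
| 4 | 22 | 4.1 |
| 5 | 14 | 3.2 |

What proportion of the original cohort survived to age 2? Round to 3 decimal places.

0.340

l_2 = n_2/n_0 = 68/200 = 0.34 → 0.340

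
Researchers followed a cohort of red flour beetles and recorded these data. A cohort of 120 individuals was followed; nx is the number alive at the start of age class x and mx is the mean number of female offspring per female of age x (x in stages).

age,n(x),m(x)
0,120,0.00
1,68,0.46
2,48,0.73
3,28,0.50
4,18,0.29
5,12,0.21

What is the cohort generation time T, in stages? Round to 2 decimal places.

lx = nx/n0 = nx/120: 1, 0.56667…, 0.4, 0.23333…, 0.15, 0.1
lx·mx: 0, 0.260667…, 0.292, 0.116667…, 0.0435, 0.021 → R0 = 0.733833…
x·lx·mx: 0, 0.260667…, 0.584, 0.35…, 0.174, 0.105 → Σ = 1.473667…
T = 1.473667… / 0.733833… = 2.008176… → 2.01

2.01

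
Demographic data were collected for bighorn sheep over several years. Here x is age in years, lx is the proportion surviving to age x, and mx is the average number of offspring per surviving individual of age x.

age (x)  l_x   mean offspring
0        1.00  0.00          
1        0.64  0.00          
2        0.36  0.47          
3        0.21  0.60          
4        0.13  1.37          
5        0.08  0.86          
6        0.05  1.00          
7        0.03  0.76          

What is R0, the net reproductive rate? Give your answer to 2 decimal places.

lx·mx by age: 0, 0, 0.1692, 0.126, 0.1781, 0.0688, 0.05, 0.0228
R0 = Σ lx·mx = 0.6149 → 0.61

0.61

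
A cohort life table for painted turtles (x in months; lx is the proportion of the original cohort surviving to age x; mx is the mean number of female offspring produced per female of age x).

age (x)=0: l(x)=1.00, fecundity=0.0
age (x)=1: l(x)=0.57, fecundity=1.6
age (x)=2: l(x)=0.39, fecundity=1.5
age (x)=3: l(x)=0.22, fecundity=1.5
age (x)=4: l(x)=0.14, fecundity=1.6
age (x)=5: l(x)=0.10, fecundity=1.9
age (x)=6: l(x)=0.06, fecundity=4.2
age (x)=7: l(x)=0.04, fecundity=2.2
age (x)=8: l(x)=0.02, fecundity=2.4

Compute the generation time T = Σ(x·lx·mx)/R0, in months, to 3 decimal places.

lx·mx: 0, 0.912, 0.585, 0.33, 0.224, 0.19, 0.252, 0.088, 0.048 → R0 = 2.629
x·lx·mx: 0, 0.912, 1.17, 0.99, 0.896, 0.95, 1.512, 0.616, 0.384 → Σ = 7.43
T = 7.43 / 2.629 = 2.82617… → 2.826

2.826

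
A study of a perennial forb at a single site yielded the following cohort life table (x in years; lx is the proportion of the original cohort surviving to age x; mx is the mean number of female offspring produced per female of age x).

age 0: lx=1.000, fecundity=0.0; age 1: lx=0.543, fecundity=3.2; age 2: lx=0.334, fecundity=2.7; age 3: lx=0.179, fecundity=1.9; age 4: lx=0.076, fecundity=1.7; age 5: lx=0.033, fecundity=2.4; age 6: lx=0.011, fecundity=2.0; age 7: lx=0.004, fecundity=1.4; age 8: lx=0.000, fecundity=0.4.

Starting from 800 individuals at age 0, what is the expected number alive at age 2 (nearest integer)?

Expected survivors = N0 · l_2 = 800 × 0.334 = 267.2 → 267

267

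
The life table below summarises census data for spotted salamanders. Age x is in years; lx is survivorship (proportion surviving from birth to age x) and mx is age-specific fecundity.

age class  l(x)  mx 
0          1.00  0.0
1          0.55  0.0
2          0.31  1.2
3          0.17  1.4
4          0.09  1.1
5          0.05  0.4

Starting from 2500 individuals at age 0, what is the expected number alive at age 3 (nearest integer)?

Expected survivors = N0 · l_3 = 2500 × 0.17 = 425 → 425

425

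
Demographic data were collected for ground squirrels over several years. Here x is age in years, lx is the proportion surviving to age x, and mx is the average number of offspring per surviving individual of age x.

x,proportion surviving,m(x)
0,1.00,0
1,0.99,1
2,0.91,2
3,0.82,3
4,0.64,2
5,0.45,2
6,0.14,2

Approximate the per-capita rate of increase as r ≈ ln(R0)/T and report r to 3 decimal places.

R0 = Σ lx·mx = 0 + 0.99 + 1.82 + 2.46 + 1.28 + 0.9 + 0.28 = 7.73
Σ x·lx·mx = 23.31; T = 23.31/7.73 = 3.01552…
r ≈ ln(R0)/T = ln(7.73)/3.01552… = 0.67819… → 0.678

0.678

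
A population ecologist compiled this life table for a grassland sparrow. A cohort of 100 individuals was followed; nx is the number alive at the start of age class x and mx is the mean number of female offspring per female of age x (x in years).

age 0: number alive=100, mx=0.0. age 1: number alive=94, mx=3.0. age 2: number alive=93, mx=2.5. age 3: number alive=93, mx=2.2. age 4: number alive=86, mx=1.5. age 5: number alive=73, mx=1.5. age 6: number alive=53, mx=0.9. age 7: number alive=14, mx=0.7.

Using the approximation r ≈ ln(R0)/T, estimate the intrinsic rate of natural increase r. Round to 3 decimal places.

lx = nx/n0 = nx/100: 1, 0.94, 0.93, 0.93, 0.86, 0.73, 0.53, 0.14
R0 = Σ lx·mx = 0 + 2.82 + 2.325 + 2.046 + 1.29 + 1.095 + 0.477 + 0.098 = 10.151
Σ x·lx·mx = 27.791; T = 27.791/10.151 = 2.73776…
r ≈ ln(R0)/T = ln(10.151)/2.73776… = 0.84652… → 0.847

0.847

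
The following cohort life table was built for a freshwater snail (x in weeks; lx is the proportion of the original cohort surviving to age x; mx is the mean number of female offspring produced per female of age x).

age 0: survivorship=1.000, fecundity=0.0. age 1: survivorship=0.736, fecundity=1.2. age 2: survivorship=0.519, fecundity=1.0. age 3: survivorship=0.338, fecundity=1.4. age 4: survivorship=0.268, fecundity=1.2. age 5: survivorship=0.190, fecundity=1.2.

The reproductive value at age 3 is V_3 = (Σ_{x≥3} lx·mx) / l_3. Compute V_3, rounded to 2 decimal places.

lx·mx for x ≥ 3: 0.4732, 0.3216, 0.228 → sum = 1.0228
V_3 = 1.0228 / l_3 = 1.0228 / 0.338 = 3.026036… → 3.03

3.03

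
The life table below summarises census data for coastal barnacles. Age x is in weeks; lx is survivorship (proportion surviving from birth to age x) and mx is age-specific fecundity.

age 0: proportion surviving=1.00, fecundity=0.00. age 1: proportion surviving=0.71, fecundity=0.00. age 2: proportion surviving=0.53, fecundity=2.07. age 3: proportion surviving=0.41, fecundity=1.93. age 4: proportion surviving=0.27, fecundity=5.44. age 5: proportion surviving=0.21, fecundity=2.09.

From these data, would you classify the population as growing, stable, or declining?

R0 = Σ lx·mx = 0 + 0 + 1.0971 + 0.7913 + 1.4688 + 0.4389 = 3.7961
R0 > 1, so the population is growing.

growing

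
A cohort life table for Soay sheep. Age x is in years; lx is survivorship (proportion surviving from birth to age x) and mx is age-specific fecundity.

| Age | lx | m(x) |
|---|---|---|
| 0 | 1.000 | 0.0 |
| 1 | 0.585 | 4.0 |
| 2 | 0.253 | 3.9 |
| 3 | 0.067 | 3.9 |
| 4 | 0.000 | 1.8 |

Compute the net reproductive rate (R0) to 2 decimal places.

3.59

lx·mx by age: 0, 2.34, 0.9867, 0.2613, 0
R0 = Σ lx·mx = 3.588 → 3.59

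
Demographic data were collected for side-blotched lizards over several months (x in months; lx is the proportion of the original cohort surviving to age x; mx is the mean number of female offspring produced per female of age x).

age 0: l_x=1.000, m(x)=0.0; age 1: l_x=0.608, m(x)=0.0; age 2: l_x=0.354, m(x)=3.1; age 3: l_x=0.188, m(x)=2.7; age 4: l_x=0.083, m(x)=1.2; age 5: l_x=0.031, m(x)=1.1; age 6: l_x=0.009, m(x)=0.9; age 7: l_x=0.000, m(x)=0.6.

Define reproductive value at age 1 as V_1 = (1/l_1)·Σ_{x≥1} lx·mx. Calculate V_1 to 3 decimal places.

2.873

lx·mx for x ≥ 1: 0, 1.0974, 0.5076, 0.0996, 0.0341, 0.0081, 0 → sum = 1.7468
V_1 = 1.7468 / l_1 = 1.7468 / 0.608 = 2.873026… → 2.873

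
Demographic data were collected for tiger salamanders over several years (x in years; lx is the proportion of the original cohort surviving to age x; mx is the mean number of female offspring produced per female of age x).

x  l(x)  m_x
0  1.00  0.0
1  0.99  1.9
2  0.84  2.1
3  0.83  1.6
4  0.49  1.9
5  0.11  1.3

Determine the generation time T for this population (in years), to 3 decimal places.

2.287

lx·mx: 0, 1.881, 1.764, 1.328, 0.931, 0.143 → R0 = 6.047
x·lx·mx: 0, 1.881, 3.528, 3.984, 3.724, 0.715 → Σ = 13.832
T = 13.832 / 6.047 = 2.287415… → 2.287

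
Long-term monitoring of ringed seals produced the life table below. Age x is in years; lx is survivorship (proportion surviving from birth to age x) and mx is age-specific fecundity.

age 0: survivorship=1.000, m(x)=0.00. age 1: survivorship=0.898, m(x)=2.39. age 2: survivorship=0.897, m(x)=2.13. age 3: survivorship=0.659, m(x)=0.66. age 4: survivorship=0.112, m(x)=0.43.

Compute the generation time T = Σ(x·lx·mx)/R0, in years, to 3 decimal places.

1.644

lx·mx: 0, 2.14622, 1.91061, 0.43494, 0.04816 → R0 = 4.53993
x·lx·mx: 0, 2.14622, 3.82122, 1.30482, 0.19264 → Σ = 7.4649
T = 7.4649 / 4.53993 = 1.644276… → 1.644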